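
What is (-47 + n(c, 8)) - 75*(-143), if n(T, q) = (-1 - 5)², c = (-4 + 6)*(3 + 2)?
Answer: 10714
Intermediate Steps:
c = 10 (c = 2*5 = 10)
n(T, q) = 36 (n(T, q) = (-6)² = 36)
(-47 + n(c, 8)) - 75*(-143) = (-47 + 36) - 75*(-143) = -11 + 10725 = 10714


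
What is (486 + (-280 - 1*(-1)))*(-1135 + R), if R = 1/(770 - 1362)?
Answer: -139087647/592 ≈ -2.3495e+5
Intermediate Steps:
R = -1/592 (R = 1/(-592) = -1/592 ≈ -0.0016892)
(486 + (-280 - 1*(-1)))*(-1135 + R) = (486 + (-280 - 1*(-1)))*(-1135 - 1/592) = (486 + (-280 + 1))*(-671921/592) = (486 - 279)*(-671921/592) = 207*(-671921/592) = -139087647/592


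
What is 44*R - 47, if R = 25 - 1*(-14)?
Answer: 1669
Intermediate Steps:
R = 39 (R = 25 + 14 = 39)
44*R - 47 = 44*39 - 47 = 1716 - 47 = 1669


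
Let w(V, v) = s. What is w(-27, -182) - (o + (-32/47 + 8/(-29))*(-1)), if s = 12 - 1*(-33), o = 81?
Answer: -50372/1363 ≈ -36.957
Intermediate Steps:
s = 45 (s = 12 + 33 = 45)
w(V, v) = 45
w(-27, -182) - (o + (-32/47 + 8/(-29))*(-1)) = 45 - (81 + (-32/47 + 8/(-29))*(-1)) = 45 - (81 + (-32*1/47 + 8*(-1/29))*(-1)) = 45 - (81 + (-32/47 - 8/29)*(-1)) = 45 - (81 - 1304/1363*(-1)) = 45 - (81 + 1304/1363) = 45 - 1*111707/1363 = 45 - 111707/1363 = -50372/1363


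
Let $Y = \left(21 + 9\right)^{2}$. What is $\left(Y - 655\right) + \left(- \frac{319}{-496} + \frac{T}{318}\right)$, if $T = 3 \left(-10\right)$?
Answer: $\frac{6454987}{26288} \approx 245.55$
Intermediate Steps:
$Y = 900$ ($Y = 30^{2} = 900$)
$T = -30$
$\left(Y - 655\right) + \left(- \frac{319}{-496} + \frac{T}{318}\right) = \left(900 - 655\right) - \left(- \frac{319}{496} + \frac{5}{53}\right) = 245 - - \frac{14427}{26288} = 245 + \left(\frac{319}{496} - \frac{5}{53}\right) = 245 + \frac{14427}{26288} = \frac{6454987}{26288}$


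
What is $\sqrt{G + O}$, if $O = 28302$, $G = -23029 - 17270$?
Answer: $3 i \sqrt{1333} \approx 109.53 i$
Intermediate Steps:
$G = -40299$ ($G = -23029 - 17270 = -40299$)
$\sqrt{G + O} = \sqrt{-40299 + 28302} = \sqrt{-11997} = 3 i \sqrt{1333}$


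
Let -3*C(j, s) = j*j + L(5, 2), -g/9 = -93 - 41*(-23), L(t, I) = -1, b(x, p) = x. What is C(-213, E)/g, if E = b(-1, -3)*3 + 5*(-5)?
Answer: 22684/11475 ≈ 1.9768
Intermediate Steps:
E = -28 (E = -1*3 + 5*(-5) = -3 - 25 = -28)
g = -7650 (g = -9*(-93 - 41*(-23)) = -9*(-93 + 943) = -9*850 = -7650)
C(j, s) = ⅓ - j²/3 (C(j, s) = -(j*j - 1)/3 = -(j² - 1)/3 = -(-1 + j²)/3 = ⅓ - j²/3)
C(-213, E)/g = (⅓ - ⅓*(-213)²)/(-7650) = (⅓ - ⅓*45369)*(-1/7650) = (⅓ - 15123)*(-1/7650) = -45368/3*(-1/7650) = 22684/11475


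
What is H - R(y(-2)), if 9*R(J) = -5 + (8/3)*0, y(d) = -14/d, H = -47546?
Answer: -427909/9 ≈ -47545.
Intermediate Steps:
R(J) = -5/9 (R(J) = (-5 + (8/3)*0)/9 = (-5 + 0)/9 = (⅑)*(-5) = -5/9)
H - R(y(-2)) = -47546 - 1*(-5/9) = -47546 + 5/9 = -427909/9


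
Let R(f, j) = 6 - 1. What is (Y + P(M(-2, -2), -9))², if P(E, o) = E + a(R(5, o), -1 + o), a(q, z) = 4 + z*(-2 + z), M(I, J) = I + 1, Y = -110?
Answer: 169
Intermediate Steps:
R(f, j) = 5
M(I, J) = 1 + I
P(E, o) = 6 + E + (-1 + o)² - 2*o (P(E, o) = E + (4 + (-1 + o)² - 2*(-1 + o)) = E + (4 + (-1 + o)² + (2 - 2*o)) = E + (6 + (-1 + o)² - 2*o) = 6 + E + (-1 + o)² - 2*o)
(Y + P(M(-2, -2), -9))² = (-110 + (7 + (1 - 2) + (-9)² - 4*(-9)))² = (-110 + (7 - 1 + 81 + 36))² = (-110 + 123)² = 13² = 169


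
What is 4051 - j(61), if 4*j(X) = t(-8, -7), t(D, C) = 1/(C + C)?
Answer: 226857/56 ≈ 4051.0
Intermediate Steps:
t(D, C) = 1/(2*C)
j(X) = -1/56 (j(X) = ((½)/(-7))/4 = ((½)*(-⅐))/4 = (¼)*(-1/14) = -1/56)
4051 - j(61) = 4051 - 1*(-1/56) = 4051 + 1/56 = 226857/56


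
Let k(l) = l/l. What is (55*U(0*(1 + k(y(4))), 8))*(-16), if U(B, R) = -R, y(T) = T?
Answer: 7040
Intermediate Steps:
k(l) = 1
(55*U(0*(1 + k(y(4))), 8))*(-16) = (55*(-1*8))*(-16) = (55*(-8))*(-16) = -440*(-16) = 7040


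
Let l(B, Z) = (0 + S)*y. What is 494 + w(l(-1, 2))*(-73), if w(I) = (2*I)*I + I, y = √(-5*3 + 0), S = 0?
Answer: 494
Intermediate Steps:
y = I*√15 (y = √(-15 + 0) = √(-15) = I*√15 ≈ 3.873*I)
l(B, Z) = 0 (l(B, Z) = (0 + 0)*(I*√15) = 0*(I*√15) = 0)
w(I) = I + 2*I² (w(I) = 2*I² + I = I + 2*I²)
494 + w(l(-1, 2))*(-73) = 494 + (0*(1 + 2*0))*(-73) = 494 + (0*(1 + 0))*(-73) = 494 + (0*1)*(-73) = 494 + 0*(-73) = 494 + 0 = 494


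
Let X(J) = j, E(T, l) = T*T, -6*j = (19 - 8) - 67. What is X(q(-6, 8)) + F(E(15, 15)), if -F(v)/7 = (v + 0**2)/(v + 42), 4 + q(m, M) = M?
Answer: 917/267 ≈ 3.4345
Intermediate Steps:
j = 28/3 (j = -((19 - 8) - 67)/6 = -(11 - 67)/6 = -1/6*(-56) = 28/3 ≈ 9.3333)
q(m, M) = -4 + M
E(T, l) = T**2
X(J) = 28/3
F(v) = -7*v/(42 + v) (F(v) = -7*(v + 0**2)/(v + 42) = -7*(v + 0)/(42 + v) = -7*v/(42 + v))
X(q(-6, 8)) + F(E(15, 15)) = 28/3 - 7*15**2/(42 + 15**2) = 28/3 - 7*225/(42 + 225) = 28/3 - 7*225/267 = 28/3 - 7*225*1/267 = 28/3 - 525/89 = 917/267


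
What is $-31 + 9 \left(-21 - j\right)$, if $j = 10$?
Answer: $-310$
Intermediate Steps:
$-31 + 9 \left(-21 - j\right) = -31 + 9 \left(-21 - 10\right) = -31 + 9 \left(-31\right) = -31 - 279 = -310$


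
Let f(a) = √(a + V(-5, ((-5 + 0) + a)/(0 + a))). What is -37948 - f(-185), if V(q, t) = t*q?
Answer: -37948 - I*√260295/37 ≈ -37948.0 - 13.789*I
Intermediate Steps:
V(q, t) = q*t
f(a) = √(a - 5*(-5 + a)/a) (f(a) = √(a - 5*((-5 + 0) + a)/(0 + a)) = √(a - 5*(-5 + a)/a))
-37948 - f(-185) = -37948 - √(-5 - 185 + 25/(-185)) = -37948 - √(-5 - 185 + 25*(-1/185)) = -37948 - √(-5 - 185 - 5/37) = -37948 - √(-7035/37) = -37948 - I*√260295/37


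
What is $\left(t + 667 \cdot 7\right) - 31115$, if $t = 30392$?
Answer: $3946$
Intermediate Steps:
$\left(t + 667 \cdot 7\right) - 31115 = \left(30392 + 667 \cdot 7\right) - 31115 = \left(30392 + 4669\right) - 31115 = 35061 - 31115 = 3946$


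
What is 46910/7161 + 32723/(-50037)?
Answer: 234767363/39812773 ≈ 5.8968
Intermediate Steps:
46910/7161 + 32723/(-50037) = 46910*(1/7161) + 32723*(-1/50037) = 46910/7161 - 32723/50037 = 234767363/39812773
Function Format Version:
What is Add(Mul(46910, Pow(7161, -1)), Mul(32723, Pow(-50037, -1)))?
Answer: Rational(234767363, 39812773) ≈ 5.8968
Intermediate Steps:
Add(Mul(46910, Pow(7161, -1)), Mul(32723, Pow(-50037, -1))) = Add(Mul(46910, Rational(1, 7161)), Mul(32723, Rational(-1, 50037))) = Add(Rational(46910, 7161), Rational(-32723, 50037)) = Rational(234767363, 39812773)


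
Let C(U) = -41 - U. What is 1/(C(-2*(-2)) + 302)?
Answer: 1/257 ≈ 0.0038911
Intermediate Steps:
1/(C(-2*(-2)) + 302) = 1/((-41 - (-2)*(-2)) + 302) = 1/((-41 - 1*4) + 302) = 1/((-41 - 4) + 302) = 1/(-45 + 302) = 1/257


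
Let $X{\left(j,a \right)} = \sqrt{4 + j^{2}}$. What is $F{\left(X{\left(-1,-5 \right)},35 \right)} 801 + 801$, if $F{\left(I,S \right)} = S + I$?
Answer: $28836 + 801 \sqrt{5} \approx 30627.0$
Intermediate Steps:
$F{\left(I,S \right)} = I + S$
$F{\left(X{\left(-1,-5 \right)},35 \right)} 801 + 801 = \left(\sqrt{4 + \left(-1\right)^{2}} + 35\right) 801 + 801 = \left(\sqrt{4 + 1} + 35\right) 801 + 801 = \left(\sqrt{5} + 35\right) 801 + 801 = \left(35 + \sqrt{5}\right) 801 + 801 = \left(28035 + 801 \sqrt{5}\right) + 801 = 28836 + 801 \sqrt{5}$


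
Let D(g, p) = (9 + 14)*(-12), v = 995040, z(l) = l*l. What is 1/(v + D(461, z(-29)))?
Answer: 1/994764 ≈ 1.0053e-6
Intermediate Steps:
z(l) = l**2
D(g, p) = -276 (D(g, p) = 23*(-12) = -276)
1/(v + D(461, z(-29))) = 1/(995040 - 276) = 1/994764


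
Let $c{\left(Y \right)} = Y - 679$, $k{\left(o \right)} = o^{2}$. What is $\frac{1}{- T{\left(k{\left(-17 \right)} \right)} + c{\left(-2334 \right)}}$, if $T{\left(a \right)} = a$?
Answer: $- \frac{1}{3302} \approx -0.00030285$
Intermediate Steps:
$c{\left(Y \right)} = -679 + Y$
$\frac{1}{- T{\left(k{\left(-17 \right)} \right)} + c{\left(-2334 \right)}} = \frac{1}{- \left(-17\right)^{2} - 3013} = \frac{1}{\left(-1\right) 289 - 3013} = \frac{1}{-289 - 3013} = \frac{1}{-3302} = - \frac{1}{3302}$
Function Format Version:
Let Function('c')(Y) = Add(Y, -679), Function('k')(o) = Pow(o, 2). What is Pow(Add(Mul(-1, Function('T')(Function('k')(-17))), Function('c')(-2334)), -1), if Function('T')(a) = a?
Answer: Rational(-1, 3302) ≈ -0.00030285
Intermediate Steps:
Function('c')(Y) = Add(-679, Y)
Pow(Add(Mul(-1, Function('T')(Function('k')(-17))), Function('c')(-2334)), -1) = Pow(Add(Mul(-1, Pow(-17, 2)), Add(-679, -2334)), -1) = Pow(Add(Mul(-1, 289), -3013), -1) = Pow(Add(-289, -3013), -1) = Pow(-3302, -1) = Rational(-1, 3302)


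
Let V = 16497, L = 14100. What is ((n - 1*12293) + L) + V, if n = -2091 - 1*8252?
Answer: 7961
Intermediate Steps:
n = -10343 (n = -2091 - 8252 = -10343)
((n - 1*12293) + L) + V = ((-10343 - 1*12293) + 14100) + 16497 = ((-10343 - 12293) + 14100) + 16497 = (-22636 + 14100) + 16497 = -8536 + 16497 = 7961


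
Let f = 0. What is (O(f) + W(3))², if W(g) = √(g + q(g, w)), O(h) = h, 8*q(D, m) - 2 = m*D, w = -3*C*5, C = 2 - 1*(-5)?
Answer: -289/8 ≈ -36.125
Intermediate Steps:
C = 7 (C = 2 + 5 = 7)
w = -105 (w = -3*7*5 = -21*5 = -105)
q(D, m) = ¼ + D*m/8 (q(D, m) = ¼ + (m*D)/8 = ¼ + (D*m)/8 = ¼ + D*m/8)
W(g) = √(¼ - 97*g/8) (W(g) = √(g + (¼ + (⅛)*g*(-105))) = √(g + (¼ - 105*g/8)) = √(¼ - 97*g/8))
(O(f) + W(3))² = (0 + √(4 - 194*3)/4)² = (0 + √(4 - 582)/4)² = (0 + √(-578)/4)² = (0 + (17*I*√2)/4)² = (0 + 17*I*√2/4)² = (17*I*√2/4)² = -289/8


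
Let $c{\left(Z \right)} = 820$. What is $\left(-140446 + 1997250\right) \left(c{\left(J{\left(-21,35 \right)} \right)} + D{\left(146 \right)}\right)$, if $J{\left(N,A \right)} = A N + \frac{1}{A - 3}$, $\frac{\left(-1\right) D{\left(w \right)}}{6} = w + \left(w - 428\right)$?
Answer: $3037731344$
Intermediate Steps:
$D{\left(w \right)} = 2568 - 12 w$ ($D{\left(w \right)} = - 6 \left(w + \left(w - 428\right)\right) = - 6 \left(w + \left(-428 + w\right)\right) = - 6 \left(-428 + 2 w\right) = 2568 - 12 w$)
$J{\left(N,A \right)} = \frac{1}{-3 + A} + A N$ ($J{\left(N,A \right)} = A N + \frac{1}{-3 + A} = \frac{1}{-3 + A} + A N$)
$\left(-140446 + 1997250\right) \left(c{\left(J{\left(-21,35 \right)} \right)} + D{\left(146 \right)}\right) = \left(-140446 + 1997250\right) \left(820 + \left(2568 - 1752\right)\right) = 1856804 \left(820 + \left(2568 - 1752\right)\right) = 1856804 \left(820 + 816\right) = 1856804 \cdot 1636 = 3037731344$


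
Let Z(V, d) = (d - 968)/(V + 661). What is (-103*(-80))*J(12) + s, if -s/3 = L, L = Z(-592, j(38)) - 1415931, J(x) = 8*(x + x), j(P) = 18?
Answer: 134088029/23 ≈ 5.8299e+6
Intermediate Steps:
J(x) = 16*x (J(x) = 8*(2*x) = 16*x)
Z(V, d) = (-968 + d)/(661 + V)
L = -97700189/69 (L = (-968 + 18)/(661 - 592) - 1415931 = -950/69 - 1415931 = -97700189/69 ≈ -1.4159e+6)
s = 97700189/23 (s = -3*(-97700189/69) = 97700189/23 ≈ 4.2478e+6)
(-103*(-80))*J(12) + s = (-103*(-80))*(16*12) + 97700189/23 = 8240*192 + 97700189/23 = 1582080 + 97700189/23 = 134088029/23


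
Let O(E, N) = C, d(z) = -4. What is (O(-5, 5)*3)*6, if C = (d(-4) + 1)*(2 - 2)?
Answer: 0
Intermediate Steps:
C = 0 (C = (-4 + 1)*(2 - 2) = -3*0 = 0)
O(E, N) = 0
(O(-5, 5)*3)*6 = (0*3)*6 = 0*6 = 0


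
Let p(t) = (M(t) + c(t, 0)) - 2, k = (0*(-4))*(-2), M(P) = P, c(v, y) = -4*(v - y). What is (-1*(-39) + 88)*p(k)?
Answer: -254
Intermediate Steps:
c(v, y) = -4*v + 4*y
k = 0 (k = 0*(-2) = 0)
p(t) = -2 - 3*t (p(t) = (t + (-4*t + 4*0)) - 2 = (t + (-4*t + 0)) - 2 = (t - 4*t) - 2 = -3*t - 2 = -2 - 3*t)
(-1*(-39) + 88)*p(k) = (-1*(-39) + 88)*(-2 - 3*0) = (39 + 88)*(-2 + 0) = 127*(-2) = -254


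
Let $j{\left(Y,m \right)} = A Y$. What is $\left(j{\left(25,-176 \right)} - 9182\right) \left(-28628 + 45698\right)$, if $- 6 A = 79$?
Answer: $-162355615$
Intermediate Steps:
$A = - \frac{79}{6}$ ($A = \left(- \frac{1}{6}\right) 79 = - \frac{79}{6} \approx -13.167$)
$j{\left(Y,m \right)} = - \frac{79 Y}{6}$
$\left(j{\left(25,-176 \right)} - 9182\right) \left(-28628 + 45698\right) = \left(\left(- \frac{79}{6}\right) 25 - 9182\right) \left(-28628 + 45698\right) = \left(- \frac{1975}{6} - 9182\right) 17070 = \left(- \frac{57067}{6}\right) 17070 = -162355615$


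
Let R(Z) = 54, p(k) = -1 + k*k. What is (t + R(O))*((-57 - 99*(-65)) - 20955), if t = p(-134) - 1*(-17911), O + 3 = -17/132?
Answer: -523605840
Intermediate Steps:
p(k) = -1 + k²
O = -413/132 (O = -3 - 17/132 = -413/132 ≈ -3.1288)
t = 35866 (t = (-1 + (-134)²) - 1*(-17911) = (-1 + 17956) + 17911 = 17955 + 17911 = 35866)
(t + R(O))*((-57 - 99*(-65)) - 20955) = (35866 + 54)*((-57 - 99*(-65)) - 20955) = 35920*((-57 + 6435) - 20955) = 35920*(6378 - 20955) = 35920*(-14577) = -523605840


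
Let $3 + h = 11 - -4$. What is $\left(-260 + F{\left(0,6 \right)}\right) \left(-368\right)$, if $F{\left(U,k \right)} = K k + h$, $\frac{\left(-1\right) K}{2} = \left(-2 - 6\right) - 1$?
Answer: $51520$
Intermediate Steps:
$K = 18$ ($K = - 2 \left(\left(-2 - 6\right) - 1\right) = - 2 \left(-8 - 1\right) = \left(-2\right) \left(-9\right) = 18$)
$h = 12$ ($h = -3 + \left(11 - -4\right) = -3 + \left(11 + 4\right) = -3 + 15 = 12$)
$F{\left(U,k \right)} = 12 + 18 k$ ($F{\left(U,k \right)} = 18 k + 12 = 12 + 18 k$)
$\left(-260 + F{\left(0,6 \right)}\right) \left(-368\right) = \left(-260 + \left(12 + 18 \cdot 6\right)\right) \left(-368\right) = \left(-260 + \left(12 + 108\right)\right) \left(-368\right) = \left(-260 + 120\right) \left(-368\right) = \left(-140\right) \left(-368\right) = 51520$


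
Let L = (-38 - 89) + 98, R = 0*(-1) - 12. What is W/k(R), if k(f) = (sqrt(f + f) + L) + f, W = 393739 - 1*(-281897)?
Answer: -27701076/1705 - 1351272*I*sqrt(6)/1705 ≈ -16247.0 - 1941.3*I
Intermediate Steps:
R = -12 (R = 0 - 12 = -12)
W = 675636 (W = 393739 + 281897 = 675636)
L = -29 (L = -127 + 98 = -29)
k(f) = -29 + f + sqrt(2)*sqrt(f) (k(f) = (sqrt(f + f) - 29) + f = (sqrt(2*f) - 29) + f = (sqrt(2)*sqrt(f) - 29) + f = (-29 + sqrt(2)*sqrt(f)) + f = -29 + f + sqrt(2)*sqrt(f))
W/k(R) = 675636/(-29 - 12 + sqrt(2)*sqrt(-12)) = 675636/(-29 - 12 + sqrt(2)*(2*I*sqrt(3))) = 675636/(-29 - 12 + 2*I*sqrt(6)) = 675636/(-41 + 2*I*sqrt(6))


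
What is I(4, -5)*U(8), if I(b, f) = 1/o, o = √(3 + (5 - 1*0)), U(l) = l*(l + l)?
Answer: 32*√2 ≈ 45.255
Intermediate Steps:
U(l) = 2*l² (U(l) = l*(2*l) = 2*l²)
o = 2*√2 (o = √(3 + (5 + 0)) = √(3 + 5) = √8 = 2*√2 ≈ 2.8284)
I(b, f) = √2/4 (I(b, f) = 1/(2*√2) = √2/4)
I(4, -5)*U(8) = (√2/4)*(2*8²) = (√2/4)*(2*64) = (√2/4)*128 = 32*√2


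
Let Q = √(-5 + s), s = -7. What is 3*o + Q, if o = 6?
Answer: 18 + 2*I*√3 ≈ 18.0 + 3.4641*I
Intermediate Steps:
Q = 2*I*√3 (Q = √(-5 - 7) = √(-12) = 2*I*√3 ≈ 3.4641*I)
3*o + Q = 3*6 + 2*I*√3 = 18 + 2*I*√3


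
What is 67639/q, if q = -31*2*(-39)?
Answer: 5203/186 ≈ 27.973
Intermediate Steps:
q = 2418 (q = -62*(-39) = 2418)
67639/q = 67639/2418 = 67639*(1/2418) = 5203/186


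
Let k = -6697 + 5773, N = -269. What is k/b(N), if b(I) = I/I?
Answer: -924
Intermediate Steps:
b(I) = 1
k = -924
k/b(N) = -924/1 = -924*1 = -924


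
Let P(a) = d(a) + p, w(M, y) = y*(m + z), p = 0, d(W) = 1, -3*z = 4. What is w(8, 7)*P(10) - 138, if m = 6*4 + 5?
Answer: 167/3 ≈ 55.667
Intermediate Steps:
z = -4/3 (z = -⅓*4 = -4/3 ≈ -1.3333)
m = 29 (m = 24 + 5 = 29)
w(M, y) = 83*y/3 (w(M, y) = y*(29 - 4/3) = y*(83/3) = 83*y/3)
P(a) = 1 (P(a) = 1 + 0 = 1)
w(8, 7)*P(10) - 138 = ((83/3)*7)*1 - 138 = (581/3)*1 - 138 = 581/3 - 138 = 167/3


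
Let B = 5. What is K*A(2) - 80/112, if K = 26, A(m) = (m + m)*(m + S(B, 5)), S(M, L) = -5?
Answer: -2189/7 ≈ -312.71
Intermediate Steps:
A(m) = 2*m*(-5 + m) (A(m) = (m + m)*(m - 5) = (2*m)*(-5 + m) = 2*m*(-5 + m))
K*A(2) - 80/112 = 26*(2*2*(-5 + 2)) - 80/112 = 26*(2*2*(-3)) - 80*1/112 = 26*(-12) - 5/7 = -312 - 5/7 = -2189/7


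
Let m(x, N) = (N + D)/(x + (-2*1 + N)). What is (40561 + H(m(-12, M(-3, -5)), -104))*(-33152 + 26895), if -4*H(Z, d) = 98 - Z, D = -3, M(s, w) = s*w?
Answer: -507311303/2 ≈ -2.5366e+8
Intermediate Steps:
m(x, N) = (-3 + N)/(-2 + N + x) (m(x, N) = (N - 3)/(x + (-2*1 + N)) = (-3 + N)/(x + (-2 + N)) = (-3 + N)/(-2 + N + x))
H(Z, d) = -49/2 + Z/4 (H(Z, d) = -(98 - Z)/4 = -49/2 + Z/4)
(40561 + H(m(-12, M(-3, -5)), -104))*(-33152 + 26895) = (40561 + (-49/2 + ((-3 - 3*(-5))/(-2 - 3*(-5) - 12))/4))*(-33152 + 26895) = (40561 + (-49/2 + ((-3 + 15)/(-2 + 15 - 12))/4))*(-6257) = (40561 + (-49/2 + (12/1)/4))*(-6257) = (40561 + (-49/2 + (1*12)/4))*(-6257) = (40561 + (-49/2 + (¼)*12))*(-6257) = (40561 + (-49/2 + 3))*(-6257) = (40561 - 43/2)*(-6257) = (81079/2)*(-6257) = -507311303/2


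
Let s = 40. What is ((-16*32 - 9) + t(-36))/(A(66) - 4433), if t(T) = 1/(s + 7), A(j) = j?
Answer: 2226/18659 ≈ 0.11930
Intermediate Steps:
t(T) = 1/47 (t(T) = 1/(40 + 7) = 1/47)
((-16*32 - 9) + t(-36))/(A(66) - 4433) = ((-16*32 - 9) + 1/47)/(66 - 4433) = ((-512 - 9) + 1/47)/(-4367) = (-521 + 1/47)*(-1/4367) = -24486/47*(-1/4367) = 2226/18659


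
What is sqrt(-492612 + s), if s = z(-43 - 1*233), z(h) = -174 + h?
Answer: I*sqrt(493062) ≈ 702.18*I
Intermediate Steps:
s = -450 (s = -174 + (-43 - 1*233) = -174 + (-43 - 233) = -174 - 276 = -450)
sqrt(-492612 + s) = sqrt(-492612 - 450) = sqrt(-493062) = I*sqrt(493062)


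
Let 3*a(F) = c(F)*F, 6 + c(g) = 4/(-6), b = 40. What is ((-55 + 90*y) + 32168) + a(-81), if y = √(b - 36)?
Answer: 32473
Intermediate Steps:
c(g) = -20/3 (c(g) = -6 + 4/(-6) = -6 + 4*(-⅙) = -6 - ⅔ = -20/3)
y = 2 (y = √(40 - 36) = √4 = 2)
a(F) = -20*F/9 (a(F) = (-20*F/3)/3 = -20*F/9)
((-55 + 90*y) + 32168) + a(-81) = ((-55 + 90*2) + 32168) - 20/9*(-81) = ((-55 + 180) + 32168) + 180 = (125 + 32168) + 180 = 32293 + 180 = 32473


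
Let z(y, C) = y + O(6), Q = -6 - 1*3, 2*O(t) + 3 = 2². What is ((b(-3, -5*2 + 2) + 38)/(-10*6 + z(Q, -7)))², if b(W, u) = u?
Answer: 3600/18769 ≈ 0.19181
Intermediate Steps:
O(t) = ½ (O(t) = -3/2 + (½)*2² = -3/2 + (½)*4 = -3/2 + 2 = ½)
Q = -9 (Q = -6 - 3 = -9)
z(y, C) = ½ + y (z(y, C) = y + ½ = ½ + y)
((b(-3, -5*2 + 2) + 38)/(-10*6 + z(Q, -7)))² = (((-5*2 + 2) + 38)/(-10*6 + (½ - 9)))² = (((-10 + 2) + 38)/(-60 - 17/2))² = ((-8 + 38)/(-137/2))² = (30*(-2/137))² = (-60/137)² = 3600/18769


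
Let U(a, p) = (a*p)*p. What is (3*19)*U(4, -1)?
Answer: 228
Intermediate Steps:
U(a, p) = a*p²
(3*19)*U(4, -1) = (3*19)*(4*(-1)²) = 57*(4*1) = 57*4 = 228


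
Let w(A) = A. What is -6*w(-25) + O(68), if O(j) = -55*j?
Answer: -3590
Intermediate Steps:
O(j) = -55*j
-6*w(-25) + O(68) = -6*(-25) - 55*68 = 150 - 3740 = -3590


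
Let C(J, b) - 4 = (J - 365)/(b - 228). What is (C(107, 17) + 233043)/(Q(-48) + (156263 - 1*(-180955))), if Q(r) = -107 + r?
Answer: 49173175/71120293 ≈ 0.69141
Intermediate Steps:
C(J, b) = 4 + (-365 + J)/(-228 + b) (C(J, b) = 4 + (J - 365)/(b - 228) = 4 + (-365 + J)/(-228 + b))
(C(107, 17) + 233043)/(Q(-48) + (156263 - 1*(-180955))) = ((-1277 + 107 + 4*17)/(-228 + 17) + 233043)/((-107 - 48) + (156263 - 1*(-180955))) = ((-1277 + 107 + 68)/(-211) + 233043)/(-155 + (156263 + 180955)) = (-1/211*(-1102) + 233043)/(-155 + 337218) = (1102/211 + 233043)/337063 = (49173175/211)*(1/337063) = 49173175/71120293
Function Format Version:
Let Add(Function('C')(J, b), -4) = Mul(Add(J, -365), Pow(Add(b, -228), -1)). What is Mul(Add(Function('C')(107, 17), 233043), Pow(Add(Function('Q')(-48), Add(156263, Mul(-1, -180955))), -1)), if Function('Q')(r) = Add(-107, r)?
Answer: Rational(49173175, 71120293) ≈ 0.69141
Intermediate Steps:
Function('C')(J, b) = Add(4, Mul(Pow(Add(-228, b), -1), Add(-365, J))) (Function('C')(J, b) = Add(4, Mul(Add(J, -365), Pow(Add(b, -228), -1))) = Add(4, Mul(Add(-365, J), Pow(Add(-228, b), -1))) = Add(4, Mul(Pow(Add(-228, b), -1), Add(-365, J))))
Mul(Add(Function('C')(107, 17), 233043), Pow(Add(Function('Q')(-48), Add(156263, Mul(-1, -180955))), -1)) = Mul(Add(Mul(Pow(Add(-228, 17), -1), Add(-1277, 107, Mul(4, 17))), 233043), Pow(Add(Add(-107, -48), Add(156263, Mul(-1, -180955))), -1)) = Mul(Add(Mul(Pow(-211, -1), Add(-1277, 107, 68)), 233043), Pow(Add(-155, Add(156263, 180955)), -1)) = Mul(Add(Mul(Rational(-1, 211), -1102), 233043), Pow(Add(-155, 337218), -1)) = Mul(Add(Rational(1102, 211), 233043), Pow(337063, -1)) = Mul(Rational(49173175, 211), Rational(1, 337063)) = Rational(49173175, 71120293)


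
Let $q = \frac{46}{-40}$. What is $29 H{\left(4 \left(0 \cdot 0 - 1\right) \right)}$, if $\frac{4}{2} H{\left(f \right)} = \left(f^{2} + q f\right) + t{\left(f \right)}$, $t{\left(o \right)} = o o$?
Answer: $\frac{5307}{10} \approx 530.7$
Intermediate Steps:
$t{\left(o \right)} = o^{2}$
$q = - \frac{23}{20}$ ($q = 46 \left(- \frac{1}{40}\right) = - \frac{23}{20} \approx -1.15$)
$H{\left(f \right)} = f^{2} - \frac{23 f}{40}$ ($H{\left(f \right)} = \frac{\left(f^{2} - \frac{23 f}{20}\right) + f^{2}}{2} = \frac{2 f^{2} - \frac{23 f}{20}}{2} = f^{2} - \frac{23 f}{40}$)
$29 H{\left(4 \left(0 \cdot 0 - 1\right) \right)} = 29 \frac{4 \left(0 \cdot 0 - 1\right) \left(-23 + 40 \cdot 4 \left(0 \cdot 0 - 1\right)\right)}{40} = 29 \frac{4 \left(0 - 1\right) \left(-23 + 40 \cdot 4 \left(0 - 1\right)\right)}{40} = 29 \frac{4 \left(-1\right) \left(-23 + 40 \cdot 4 \left(-1\right)\right)}{40} = 29 \cdot \frac{1}{40} \left(-4\right) \left(-23 + 40 \left(-4\right)\right) = 29 \cdot \frac{1}{40} \left(-4\right) \left(-23 - 160\right) = 29 \cdot \frac{1}{40} \left(-4\right) \left(-183\right) = 29 \cdot \frac{183}{10} = \frac{5307}{10}$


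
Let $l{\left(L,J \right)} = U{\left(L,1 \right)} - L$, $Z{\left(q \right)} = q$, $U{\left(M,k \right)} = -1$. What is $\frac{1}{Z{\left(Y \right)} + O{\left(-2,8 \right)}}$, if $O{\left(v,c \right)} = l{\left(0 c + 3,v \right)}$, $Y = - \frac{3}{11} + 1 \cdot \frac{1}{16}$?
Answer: $- \frac{176}{741} \approx -0.23752$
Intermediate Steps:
$Y = - \frac{37}{176}$ ($Y = \left(-3\right) \frac{1}{11} + 1 \cdot \frac{1}{16} = - \frac{3}{11} + \frac{1}{16} = - \frac{37}{176} \approx -0.21023$)
$l{\left(L,J \right)} = -1 - L$
$O{\left(v,c \right)} = -4$ ($O{\left(v,c \right)} = -1 - \left(0 c + 3\right) = -1 - \left(0 + 3\right) = -1 - 3 = -4$)
$\frac{1}{Z{\left(Y \right)} + O{\left(-2,8 \right)}} = \frac{1}{- \frac{37}{176} - 4} = \frac{1}{- \frac{741}{176}} = - \frac{176}{741}$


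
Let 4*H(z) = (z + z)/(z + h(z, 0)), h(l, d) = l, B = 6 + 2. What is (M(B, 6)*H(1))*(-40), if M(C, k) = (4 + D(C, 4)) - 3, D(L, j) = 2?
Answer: -30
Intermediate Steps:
B = 8
M(C, k) = 3 (M(C, k) = (4 + 2) - 3 = 6 - 3 = 3)
H(z) = 1/4 (H(z) = ((z + z)/(z + z))/4 = ((2*z)/((2*z)))/4 = ((2*z)*(1/(2*z)))/4 = (1/4)*1 = 1/4)
(M(B, 6)*H(1))*(-40) = (3*(1/4))*(-40) = (3/4)*(-40) = -30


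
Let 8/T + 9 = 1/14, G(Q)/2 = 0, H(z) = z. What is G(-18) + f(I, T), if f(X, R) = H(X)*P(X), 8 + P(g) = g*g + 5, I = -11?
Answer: -1298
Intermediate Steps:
G(Q) = 0 (G(Q) = 2*0 = 0)
P(g) = -3 + g**2 (P(g) = -8 + (g*g + 5) = -8 + (g**2 + 5) = -8 + (5 + g**2) = -3 + g**2)
T = -112/125 (T = 8/(-9 + 1/14) = 8/(-125/14) = 8*(-14/125) = -112/125 ≈ -0.89600)
f(X, R) = X*(-3 + X**2)
G(-18) + f(I, T) = 0 - 11*(-3 + (-11)**2) = 0 - 11*(-3 + 121) = 0 - 11*118 = 0 - 1298 = -1298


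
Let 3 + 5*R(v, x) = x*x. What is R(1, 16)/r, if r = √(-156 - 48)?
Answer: -253*I*√51/510 ≈ -3.5427*I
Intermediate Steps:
R(v, x) = -⅗ + x²/5 (R(v, x) = -⅗ + (x*x)/5 = -⅗ + x²/5)
r = 2*I*√51 (r = √(-204) = 2*I*√51 ≈ 14.283*I)
R(1, 16)/r = (-⅗ + (⅕)*16²)/((2*I*√51)) = (-⅗ + (⅕)*256)*(-I*√51/102) = (-⅗ + 256/5)*(-I*√51/102) = 253*(-I*√51/102)/5 = -253*I*√51/510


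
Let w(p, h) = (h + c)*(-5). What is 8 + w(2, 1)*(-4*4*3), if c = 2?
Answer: 728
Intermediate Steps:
w(p, h) = -10 - 5*h (w(p, h) = (h + 2)*(-5) = (2 + h)*(-5) = -10 - 5*h)
8 + w(2, 1)*(-4*4*3) = 8 + (-10 - 5*1)*(-4*4*3) = 8 + (-10 - 5)*(-16*3) = 8 - 15*(-48) = 8 + 720 = 728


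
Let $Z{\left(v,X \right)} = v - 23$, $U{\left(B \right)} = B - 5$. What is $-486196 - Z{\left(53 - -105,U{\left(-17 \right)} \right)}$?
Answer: $-486331$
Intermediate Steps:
$U{\left(B \right)} = -5 + B$
$Z{\left(v,X \right)} = -23 + v$
$-486196 - Z{\left(53 - -105,U{\left(-17 \right)} \right)} = -486196 - \left(-23 + \left(53 - -105\right)\right) = -486196 - \left(-23 + \left(53 + 105\right)\right) = -486196 - \left(-23 + 158\right) = -486196 - 135 = -486331$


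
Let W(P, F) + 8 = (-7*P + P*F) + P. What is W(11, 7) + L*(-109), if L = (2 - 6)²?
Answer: -1741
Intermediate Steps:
W(P, F) = -8 - 6*P + F*P (W(P, F) = -8 + ((-7*P + P*F) + P) = -8 + ((-7*P + F*P) + P) = -8 + (-6*P + F*P) = -8 - 6*P + F*P)
L = 16 (L = (-4)² = 16)
W(11, 7) + L*(-109) = (-8 - 6*11 + 7*11) + 16*(-109) = (-8 - 66 + 77) - 1744 = 3 - 1744 = -1741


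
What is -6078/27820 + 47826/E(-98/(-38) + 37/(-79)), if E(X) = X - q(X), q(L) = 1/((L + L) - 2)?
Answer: 3329156283978111/115579734010 ≈ 28804.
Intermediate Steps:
q(L) = 1/(-2 + 2*L) (q(L) = 1/(2*L - 2) = 1/(-2 + 2*L))
E(X) = X - 1/(2*(-1 + X))
-6078/27820 + 47826/E(-98/(-38) + 37/(-79)) = -6078/27820 + 47826/(((-½ + (-98/(-38) + 37/(-79))*(-1 + (-98/(-38) + 37/(-79))))/(-1 + (-98/(-38) + 37/(-79))))) = -6078*1/27820 + 47826/(((-½ + (-98*(-1/38) + 37*(-1/79))*(-1 + (-98*(-1/38) + 37*(-1/79))))/(-1 + (-98*(-1/38) + 37*(-1/79))))) = -3039/13910 + 47826/(((-½ + (49/19 - 37/79)*(-1 + (49/19 - 37/79)))/(-1 + (49/19 - 37/79)))) = -3039/13910 + 47826/(((-½ + 3168*(-1 + 3168/1501)/1501)/(-1 + 3168/1501))) = -3039/13910 + 47826/(((-½ + (3168/1501)*(1667/1501))/(1667/1501))) = -3039/13910 + 47826/((1501*(-½ + 5281056/2253001)/1667)) = -3039/13910 + 47826/(((1501/1667)*(8309111/4506002))) = -3039/13910 + 47826/(8309111/5004334) = -3039/13910 + 47826*(5004334/8309111) = -3039/13910 + 239337277884/8309111 = 3329156283978111/115579734010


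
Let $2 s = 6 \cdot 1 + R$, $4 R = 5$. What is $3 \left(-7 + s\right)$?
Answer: $- \frac{81}{8} \approx -10.125$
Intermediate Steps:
$R = \frac{5}{4}$ ($R = \frac{1}{4} \cdot 5 = \frac{5}{4} \approx 1.25$)
$s = \frac{29}{8}$ ($s = \frac{6 \cdot 1 + \frac{5}{4}}{2} = \frac{6 + \frac{5}{4}}{2} = \frac{1}{2} \cdot \frac{29}{4} = \frac{29}{8} \approx 3.625$)
$3 \left(-7 + s\right) = 3 \left(-7 + \frac{29}{8}\right) = 3 \left(- \frac{27}{8}\right) = - \frac{81}{8}$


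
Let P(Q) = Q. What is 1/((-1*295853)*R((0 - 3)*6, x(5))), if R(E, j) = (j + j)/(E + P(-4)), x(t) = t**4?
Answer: 11/184908125 ≈ 5.9489e-8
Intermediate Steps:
R(E, j) = 2*j/(-4 + E) (R(E, j) = (j + j)/(E - 4) = (2*j)/(-4 + E) = 2*j/(-4 + E))
1/((-1*295853)*R((0 - 3)*6, x(5))) = 1/((-1*295853)*(2*5**4/(-4 + (0 - 3)*6))) = 1/(-591706*625/(-4 - 3*6)) = 1/(-591706*625/(-4 - 18)) = 1/(-591706*625/(-22)) = 1/(-591706*625*(-1)/22) = 1/(-295853*(-625/11)) = 1/(184908125/11) = 11/184908125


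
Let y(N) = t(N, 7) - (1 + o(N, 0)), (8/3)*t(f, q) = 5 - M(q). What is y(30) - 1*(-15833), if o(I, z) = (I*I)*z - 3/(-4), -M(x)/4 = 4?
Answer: 126713/8 ≈ 15839.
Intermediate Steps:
M(x) = -16 (M(x) = -4*4 = -16)
o(I, z) = ¾ + z*I² (o(I, z) = I²*z - 3*(-¼) = z*I² + ¾ = ¾ + z*I²)
t(f, q) = 63/8 (t(f, q) = 3*(5 - 1*(-16))/8 = 3*(5 + 16)/8 = (3/8)*21 = 63/8)
y(N) = 49/8 (y(N) = 63/8 - (1 + (¾ + 0*N²)) = 63/8 - (1 + (¾ + 0)) = 63/8 - (1 + ¾) = 63/8 - 1*7/4 = 63/8 - 7/4 = 49/8)
y(30) - 1*(-15833) = 49/8 - 1*(-15833) = 49/8 + 15833 = 126713/8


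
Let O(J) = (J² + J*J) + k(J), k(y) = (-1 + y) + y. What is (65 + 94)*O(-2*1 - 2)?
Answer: 3657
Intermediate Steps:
k(y) = -1 + 2*y
O(J) = -1 + 2*J + 2*J² (O(J) = (J² + J*J) + (-1 + 2*J) = (J² + J²) + (-1 + 2*J) = 2*J² + (-1 + 2*J) = -1 + 2*J + 2*J²)
(65 + 94)*O(-2*1 - 2) = (65 + 94)*(-1 + 2*(-2*1 - 2) + 2*(-2*1 - 2)²) = 159*(-1 + 2*(-2 - 2) + 2*(-2 - 2)²) = 159*(-1 + 2*(-4) + 2*(-4)²) = 159*(-1 - 8 + 2*16) = 159*(-1 - 8 + 32) = 159*23 = 3657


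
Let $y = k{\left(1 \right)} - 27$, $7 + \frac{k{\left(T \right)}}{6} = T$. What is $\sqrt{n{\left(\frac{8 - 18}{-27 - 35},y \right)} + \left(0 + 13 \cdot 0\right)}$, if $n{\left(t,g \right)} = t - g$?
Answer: $\frac{\sqrt{60698}}{31} \approx 7.9474$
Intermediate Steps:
$k{\left(T \right)} = -42 + 6 T$
$y = -63$ ($y = \left(-42 + 6 \cdot 1\right) - 27 = \left(-42 + 6\right) - 27 = -36 - 27 = -63$)
$\sqrt{n{\left(\frac{8 - 18}{-27 - 35},y \right)} + \left(0 + 13 \cdot 0\right)} = \sqrt{\left(\frac{8 - 18}{-27 - 35} - -63\right) + \left(0 + 13 \cdot 0\right)} = \sqrt{\left(- \frac{10}{-62} + 63\right) + \left(0 + 0\right)} = \sqrt{\left(\left(-10\right) \left(- \frac{1}{62}\right) + 63\right) + 0} = \sqrt{\left(\frac{5}{31} + 63\right) + 0} = \sqrt{\frac{1958}{31} + 0} = \sqrt{\frac{1958}{31}} = \frac{\sqrt{60698}}{31}$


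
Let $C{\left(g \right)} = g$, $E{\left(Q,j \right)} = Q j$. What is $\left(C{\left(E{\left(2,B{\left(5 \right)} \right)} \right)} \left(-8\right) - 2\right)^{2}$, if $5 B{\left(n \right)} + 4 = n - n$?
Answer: $\frac{2916}{25} \approx 116.64$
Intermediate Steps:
$B{\left(n \right)} = - \frac{4}{5}$ ($B{\left(n \right)} = - \frac{4}{5} + \frac{n - n}{5} = - \frac{4}{5} + \frac{1}{5} \cdot 0 = - \frac{4}{5} + 0 = - \frac{4}{5}$)
$\left(C{\left(E{\left(2,B{\left(5 \right)} \right)} \right)} \left(-8\right) - 2\right)^{2} = \left(2 \left(- \frac{4}{5}\right) \left(-8\right) - 2\right)^{2} = \left(\left(- \frac{8}{5}\right) \left(-8\right) - 2\right)^{2} = \left(\frac{64}{5} - 2\right)^{2} = \left(\frac{54}{5}\right)^{2} = \frac{2916}{25}$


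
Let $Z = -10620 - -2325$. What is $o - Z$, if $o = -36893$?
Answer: $-28598$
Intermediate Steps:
$Z = -8295$ ($Z = -10620 + 2325 = -8295$)
$o - Z = -36893 - -8295 = -36893 + 8295 = -28598$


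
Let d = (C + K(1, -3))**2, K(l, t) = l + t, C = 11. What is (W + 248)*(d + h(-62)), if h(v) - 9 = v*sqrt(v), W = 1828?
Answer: 186840 - 128712*I*sqrt(62) ≈ 1.8684e+5 - 1.0135e+6*I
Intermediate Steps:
h(v) = 9 + v**(3/2) (h(v) = 9 + v*sqrt(v) = 9 + v**(3/2))
d = 81 (d = (11 + (1 - 3))**2 = (11 - 2)**2 = 9**2 = 81)
(W + 248)*(d + h(-62)) = (1828 + 248)*(81 + (9 + (-62)**(3/2))) = 2076*(81 + (9 - 62*I*sqrt(62))) = 2076*(90 - 62*I*sqrt(62)) = 186840 - 128712*I*sqrt(62)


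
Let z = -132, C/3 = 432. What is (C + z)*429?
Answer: 499356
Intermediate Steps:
C = 1296 (C = 3*432 = 1296)
(C + z)*429 = (1296 - 132)*429 = 1164*429 = 499356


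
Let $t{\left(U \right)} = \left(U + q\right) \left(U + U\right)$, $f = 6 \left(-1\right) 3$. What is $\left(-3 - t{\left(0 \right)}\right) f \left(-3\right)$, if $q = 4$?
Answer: $-162$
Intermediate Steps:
$f = -18$ ($f = \left(-6\right) 3 = -18$)
$t{\left(U \right)} = 2 U \left(4 + U\right)$ ($t{\left(U \right)} = \left(U + 4\right) \left(U + U\right) = \left(4 + U\right) 2 U = 2 U \left(4 + U\right)$)
$\left(-3 - t{\left(0 \right)}\right) f \left(-3\right) = \left(-3 - 2 \cdot 0 \left(4 + 0\right)\right) \left(-18\right) \left(-3\right) = \left(-3 - 2 \cdot 0 \cdot 4\right) \left(-18\right) \left(-3\right) = \left(-3 - 0\right) \left(-18\right) \left(-3\right) = \left(-3 + 0\right) \left(-18\right) \left(-3\right) = \left(-3\right) \left(-18\right) \left(-3\right) = 54 \left(-3\right) = -162$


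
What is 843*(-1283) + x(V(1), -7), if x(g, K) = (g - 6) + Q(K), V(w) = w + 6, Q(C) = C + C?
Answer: -1081582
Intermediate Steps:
Q(C) = 2*C
V(w) = 6 + w
x(g, K) = -6 + g + 2*K (x(g, K) = (g - 6) + 2*K = (-6 + g) + 2*K = -6 + g + 2*K)
843*(-1283) + x(V(1), -7) = 843*(-1283) + (-6 + (6 + 1) + 2*(-7)) = -1081569 + (-6 + 7 - 14) = -1081569 - 13 = -1081582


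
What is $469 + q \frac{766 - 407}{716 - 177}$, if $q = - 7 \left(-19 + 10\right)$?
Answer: $\frac{39344}{77} \approx 510.96$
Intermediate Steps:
$q = 63$ ($q = \left(-7\right) \left(-9\right) = 63$)
$469 + q \frac{766 - 407}{716 - 177} = 469 + 63 \frac{766 - 407}{716 - 177} = 469 + 63 \cdot \frac{359}{539} = 469 + \frac{3231}{77} = \frac{39344}{77}$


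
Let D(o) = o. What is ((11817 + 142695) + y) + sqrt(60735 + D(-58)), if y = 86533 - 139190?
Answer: 101855 + sqrt(60677) ≈ 1.0210e+5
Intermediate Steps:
y = -52657
((11817 + 142695) + y) + sqrt(60735 + D(-58)) = ((11817 + 142695) - 52657) + sqrt(60735 - 58) = (154512 - 52657) + sqrt(60677) = 101855 + sqrt(60677)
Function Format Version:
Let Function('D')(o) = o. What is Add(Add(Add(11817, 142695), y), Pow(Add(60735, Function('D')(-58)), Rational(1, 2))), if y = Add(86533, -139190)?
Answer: Add(101855, Pow(60677, Rational(1, 2))) ≈ 1.0210e+5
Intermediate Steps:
y = -52657
Add(Add(Add(11817, 142695), y), Pow(Add(60735, Function('D')(-58)), Rational(1, 2))) = Add(Add(Add(11817, 142695), -52657), Pow(Add(60735, -58), Rational(1, 2))) = Add(Add(154512, -52657), Pow(60677, Rational(1, 2))) = Add(101855, Pow(60677, Rational(1, 2)))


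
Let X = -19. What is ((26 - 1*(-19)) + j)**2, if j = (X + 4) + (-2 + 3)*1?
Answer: 961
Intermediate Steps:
j = -14 (j = (-19 + 4) + (-2 + 3)*1 = -15 + 1*1 = -15 + 1 = -14)
((26 - 1*(-19)) + j)**2 = ((26 - 1*(-19)) - 14)**2 = ((26 + 19) - 14)**2 = (45 - 14)**2 = 31**2 = 961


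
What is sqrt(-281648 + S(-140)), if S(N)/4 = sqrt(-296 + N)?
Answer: 2*sqrt(-70412 + 2*I*sqrt(109)) ≈ 0.07869 + 530.71*I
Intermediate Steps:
S(N) = 4*sqrt(-296 + N)
sqrt(-281648 + S(-140)) = sqrt(-281648 + 4*sqrt(-296 - 140)) = sqrt(-281648 + 4*sqrt(-436)) = sqrt(-281648 + 4*(2*I*sqrt(109))) = sqrt(-281648 + 8*I*sqrt(109))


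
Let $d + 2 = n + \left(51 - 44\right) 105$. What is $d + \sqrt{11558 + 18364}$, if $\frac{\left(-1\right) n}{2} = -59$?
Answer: $851 + \sqrt{29922} \approx 1024.0$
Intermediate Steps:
$n = 118$ ($n = \left(-2\right) \left(-59\right) = 118$)
$d = 851$ ($d = -2 + \left(118 + \left(51 - 44\right) 105\right) = -2 + \left(118 + 7 \cdot 105\right) = -2 + \left(118 + 735\right) = -2 + 853 = 851$)
$d + \sqrt{11558 + 18364} = 851 + \sqrt{11558 + 18364} = 851 + \sqrt{29922}$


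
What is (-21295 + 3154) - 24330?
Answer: -42471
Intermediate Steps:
(-21295 + 3154) - 24330 = -18141 - 24330 = -42471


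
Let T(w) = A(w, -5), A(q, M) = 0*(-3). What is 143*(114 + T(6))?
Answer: 16302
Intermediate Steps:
A(q, M) = 0
T(w) = 0
143*(114 + T(6)) = 143*(114 + 0) = 143*114 = 16302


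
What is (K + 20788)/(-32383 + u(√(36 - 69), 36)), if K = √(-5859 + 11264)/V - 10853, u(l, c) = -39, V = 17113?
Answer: -9935/32422 - √5405/554837686 ≈ -0.30643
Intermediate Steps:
K = -10853 + √5405/17113 (K = √(-5859 + 11264)/17113 - 10853 = √5405*(1/17113) - 10853 = √5405/17113 - 10853 = -10853 + √5405/17113 ≈ -10853.)
(K + 20788)/(-32383 + u(√(36 - 69), 36)) = ((-10853 + √5405/17113) + 20788)/(-32383 - 39) = (9935 + √5405/17113)/(-32422) = (9935 + √5405/17113)*(-1/32422) = -9935/32422 - √5405/554837686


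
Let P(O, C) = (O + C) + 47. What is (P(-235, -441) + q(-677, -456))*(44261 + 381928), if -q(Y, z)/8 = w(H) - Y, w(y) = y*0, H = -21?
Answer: -2576312505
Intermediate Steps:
w(y) = 0
P(O, C) = 47 + C + O (P(O, C) = (C + O) + 47 = 47 + C + O)
q(Y, z) = 8*Y (q(Y, z) = -8*(0 - Y) = -(-8)*Y = 8*Y)
(P(-235, -441) + q(-677, -456))*(44261 + 381928) = ((47 - 441 - 235) + 8*(-677))*(44261 + 381928) = (-629 - 5416)*426189 = -6045*426189 = -2576312505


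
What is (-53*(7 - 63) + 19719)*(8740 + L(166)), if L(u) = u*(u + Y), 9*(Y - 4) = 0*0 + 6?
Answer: 2523066644/3 ≈ 8.4102e+8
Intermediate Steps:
Y = 14/3 (Y = 4 + (0*0 + 6)/9 = 4 + (0 + 6)/9 = 4 + (⅑)*6 = 4 + ⅔ = 14/3 ≈ 4.6667)
L(u) = u*(14/3 + u) (L(u) = u*(u + 14/3) = u*(14/3 + u))
(-53*(7 - 63) + 19719)*(8740 + L(166)) = (-53*(7 - 63) + 19719)*(8740 + (⅓)*166*(14 + 3*166)) = (-53*(-56) + 19719)*(8740 + (⅓)*166*(14 + 498)) = (2968 + 19719)*(8740 + (⅓)*166*512) = 22687*(8740 + 84992/3) = 22687*(111212/3) = 2523066644/3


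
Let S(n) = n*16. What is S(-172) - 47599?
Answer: -50351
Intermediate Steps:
S(n) = 16*n
S(-172) - 47599 = 16*(-172) - 47599 = -2752 - 47599 = -50351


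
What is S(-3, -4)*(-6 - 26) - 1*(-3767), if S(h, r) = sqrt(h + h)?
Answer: 3767 - 32*I*sqrt(6) ≈ 3767.0 - 78.384*I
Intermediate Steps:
S(h, r) = sqrt(2)*sqrt(h) (S(h, r) = sqrt(2*h) = sqrt(2)*sqrt(h))
S(-3, -4)*(-6 - 26) - 1*(-3767) = (sqrt(2)*sqrt(-3))*(-6 - 26) - 1*(-3767) = (sqrt(2)*(I*sqrt(3)))*(-32) + 3767 = (I*sqrt(6))*(-32) + 3767 = -32*I*sqrt(6) + 3767 = 3767 - 32*I*sqrt(6)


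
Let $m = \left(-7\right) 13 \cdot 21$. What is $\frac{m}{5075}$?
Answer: $- \frac{273}{725} \approx -0.37655$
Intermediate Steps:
$m = -1911$ ($m = \left(-91\right) 21 = -1911$)
$\frac{m}{5075} = - \frac{1911}{5075} = \left(-1911\right) \frac{1}{5075} = - \frac{273}{725}$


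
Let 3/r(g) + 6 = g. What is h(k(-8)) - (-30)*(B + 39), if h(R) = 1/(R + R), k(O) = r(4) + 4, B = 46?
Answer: 12751/5 ≈ 2550.2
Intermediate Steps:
r(g) = 3/(-6 + g)
k(O) = 5/2 (k(O) = 3/(-6 + 4) + 4 = 3/(-2) + 4 = 3*(-½) + 4 = -3/2 + 4 = 5/2)
h(R) = 1/(2*R)
h(k(-8)) - (-30)*(B + 39) = 1/(2*(5/2)) - (-30)*(46 + 39) = (½)*(⅖) - (-30)*85 = ⅕ - 1*(-2550) = ⅕ + 2550 = 12751/5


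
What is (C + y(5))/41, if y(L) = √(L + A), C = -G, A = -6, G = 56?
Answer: -56/41 + I/41 ≈ -1.3659 + 0.02439*I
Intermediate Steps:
C = -56 (C = -1*56 = -56)
y(L) = √(-6 + L) (y(L) = √(L - 6) = √(-6 + L))
(C + y(5))/41 = (-56 + √(-6 + 5))/41 = (-56 + √(-1))*(1/41) = (-56 + I)*(1/41) = -56/41 + I/41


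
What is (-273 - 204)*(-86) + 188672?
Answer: 229694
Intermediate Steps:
(-273 - 204)*(-86) + 188672 = -477*(-86) + 188672 = 41022 + 188672 = 229694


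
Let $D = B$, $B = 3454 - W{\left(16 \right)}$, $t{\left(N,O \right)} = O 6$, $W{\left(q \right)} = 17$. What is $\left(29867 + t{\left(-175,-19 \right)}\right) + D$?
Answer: $33190$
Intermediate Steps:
$t{\left(N,O \right)} = 6 O$
$B = 3437$ ($B = 3454 - 17 = 3437$)
$D = 3437$
$\left(29867 + t{\left(-175,-19 \right)}\right) + D = \left(29867 + 6 \left(-19\right)\right) + 3437 = \left(29867 - 114\right) + 3437 = 29753 + 3437 = 33190$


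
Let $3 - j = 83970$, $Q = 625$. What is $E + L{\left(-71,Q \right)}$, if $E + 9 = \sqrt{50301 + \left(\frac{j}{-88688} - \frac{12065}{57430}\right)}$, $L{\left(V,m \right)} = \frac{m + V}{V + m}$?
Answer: $-8 + \frac{\sqrt{815587107324969115057}}{127333796} \approx 216.28$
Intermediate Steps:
$j = -83967$ ($j = 3 - 83970 = -83967$)
$L{\left(V,m \right)} = 1$ ($L{\left(V,m \right)} = \frac{V + m}{V + m} = 1$)
$E = -9 + \frac{\sqrt{815587107324969115057}}{127333796}$ ($E = -9 + \sqrt{50301 - \left(- \frac{83967}{88688} + \frac{2413}{11486}\right)} = -9 + \sqrt{50301 - - \frac{375220409}{509335184}} = -9 + \sqrt{50301 + \left(\frac{83967}{88688} - \frac{2413}{11486}\right)} = -9 + \sqrt{50301 + \frac{375220409}{509335184}} = -9 + \sqrt{\frac{25620444310793}{509335184}} = -9 + \frac{\sqrt{815587107324969115057}}{127333796} \approx 215.28$)
$E + L{\left(-71,Q \right)} = \left(-9 + \frac{\sqrt{815587107324969115057}}{127333796}\right) + 1 = -8 + \frac{\sqrt{815587107324969115057}}{127333796}$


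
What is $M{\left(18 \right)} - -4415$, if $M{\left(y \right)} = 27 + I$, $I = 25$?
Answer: $4467$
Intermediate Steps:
$M{\left(y \right)} = 52$ ($M{\left(y \right)} = 27 + 25 = 52$)
$M{\left(18 \right)} - -4415 = 52 - -4415 = 52 + 4415 = 4467$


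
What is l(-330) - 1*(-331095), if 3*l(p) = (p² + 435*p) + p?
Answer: 319435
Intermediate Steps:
l(p) = p²/3 + 436*p/3 (l(p) = ((p² + 435*p) + p)/3 = (p² + 436*p)/3 = p²/3 + 436*p/3)
l(-330) - 1*(-331095) = (⅓)*(-330)*(436 - 330) - 1*(-331095) = (⅓)*(-330)*106 + 331095 = -11660 + 331095 = 319435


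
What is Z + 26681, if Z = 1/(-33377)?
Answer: 890531736/33377 ≈ 26681.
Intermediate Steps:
Z = -1/33377 ≈ -2.9961e-5
Z + 26681 = -1/33377 + 26681 = 890531736/33377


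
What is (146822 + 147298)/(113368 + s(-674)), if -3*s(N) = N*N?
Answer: -220590/28543 ≈ -7.7283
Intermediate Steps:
s(N) = -N**2/3 (s(N) = -N*N/3 = -N**2/3)
(146822 + 147298)/(113368 + s(-674)) = (146822 + 147298)/(113368 - 1/3*(-674)**2) = 294120/(113368 - 1/3*454276) = 294120/(113368 - 454276/3) = 294120/(-114172/3) = 294120*(-3/114172) = -220590/28543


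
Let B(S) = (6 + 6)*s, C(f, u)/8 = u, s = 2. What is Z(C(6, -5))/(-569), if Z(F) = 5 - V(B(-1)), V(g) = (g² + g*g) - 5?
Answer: 1142/569 ≈ 2.0070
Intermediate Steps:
C(f, u) = 8*u
B(S) = 24 (B(S) = (6 + 6)*2 = 12*2 = 24)
V(g) = -5 + 2*g² (V(g) = (g² + g²) - 5 = 2*g² - 5 = -5 + 2*g²)
Z(F) = -1142 (Z(F) = 5 - (-5 + 2*24²) = 5 - (-5 + 2*576) = 5 - (-5 + 1152) = 5 - 1*1147 = 5 - 1147 = -1142)
Z(C(6, -5))/(-569) = -1142/(-569) = -1142*(-1/569) = 1142/569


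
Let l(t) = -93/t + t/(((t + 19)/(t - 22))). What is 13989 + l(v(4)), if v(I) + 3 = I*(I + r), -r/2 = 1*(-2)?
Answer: 19474111/1392 ≈ 13990.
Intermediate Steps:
r = 4 (r = -2*(-2) = 4)
v(I) = -3 + I*(4 + I) (v(I) = -3 + I*(I + 4) = -3 + I*(4 + I))
l(t) = -93/t + t*(-22 + t)/(19 + t) (l(t) = -93/t + t/(((19 + t)/(-22 + t))) = -93/t + t*((-22 + t)/(19 + t)) = -93/t + t*(-22 + t)/(19 + t))
13989 + l(v(4)) = 13989 + (-1767 + (-3 + 4² + 4*4)³ - 93*(-3 + 4² + 4*4) - 22*(-3 + 4² + 4*4)²)/((-3 + 4² + 4*4)*(19 + (-3 + 4² + 4*4))) = 13989 + (-1767 + (-3 + 16 + 16)³ - 93*(-3 + 16 + 16) - 22*(-3 + 16 + 16)²)/((-3 + 16 + 16)*(19 + (-3 + 16 + 16))) = 13989 + (-1767 + 29³ - 93*29 - 22*29²)/(29*(19 + 29)) = 13989 + (1/29)*(-1767 + 24389 - 2697 - 22*841)/48 = 13989 + (1/29)*(1/48)*(-1767 + 24389 - 2697 - 18502) = 13989 + (1/29)*(1/48)*1423 = 13989 + 1423/1392 = 19474111/1392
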